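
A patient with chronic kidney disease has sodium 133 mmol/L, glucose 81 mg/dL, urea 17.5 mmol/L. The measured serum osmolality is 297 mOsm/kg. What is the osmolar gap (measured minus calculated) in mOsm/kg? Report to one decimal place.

Calculated osmolality = 2·Na + glucose/18 + urea
= 2·133 + 81/18 + 17.5
= 266 + 4.50 + 17.50
= 288 mOsm/kg ≈ 288.0 mOsm/kg
Osmolar gap = measured − calculated = 297 − 288.0 = 9.0 mOsm/kg

9.0 mOsm/kg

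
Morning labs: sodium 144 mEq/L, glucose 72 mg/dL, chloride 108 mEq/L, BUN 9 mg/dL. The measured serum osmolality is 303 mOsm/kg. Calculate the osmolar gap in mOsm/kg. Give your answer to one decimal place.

7.8 mOsm/kg

Calculated osmolality = 2·Na + glucose/18 + BUN/2.8
= 2·144 + 72/18 + 9/2.8
= 288 + 4 + 3.21
= 295.21 mOsm/kg ≈ 295.2 mOsm/kg
Osmolar gap = measured − calculated = 303 − 295.2 = 7.8 mOsm/kg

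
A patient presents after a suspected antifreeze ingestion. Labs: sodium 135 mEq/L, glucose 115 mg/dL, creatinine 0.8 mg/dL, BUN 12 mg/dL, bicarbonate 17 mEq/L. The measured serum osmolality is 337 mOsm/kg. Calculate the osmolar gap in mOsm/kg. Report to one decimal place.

56.3 mOsm/kg

Calculated osmolality = 2·Na + glucose/18 + BUN/2.8
= 2·135 + 115/18 + 12/2.8
= 270 + 6.39 + 4.29
= 280.68 mOsm/kg ≈ 280.7 mOsm/kg
Osmolar gap = measured − calculated = 337 − 280.7 = 56.3 mOsm/kg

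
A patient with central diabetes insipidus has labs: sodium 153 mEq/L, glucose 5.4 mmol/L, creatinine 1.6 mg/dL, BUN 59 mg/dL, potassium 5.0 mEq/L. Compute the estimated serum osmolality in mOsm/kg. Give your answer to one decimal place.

332.5 mOsm/kg

Calculated osmolality = 2·Na + glucose + BUN/2.8
= 2·153 + 5.4 + 59/2.8
= 306 + 5.40 + 21.07
= 332.47 mOsm/kg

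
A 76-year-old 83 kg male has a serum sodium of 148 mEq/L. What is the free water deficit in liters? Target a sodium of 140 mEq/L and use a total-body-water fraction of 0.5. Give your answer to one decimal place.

TBW = 0.5 · 83 = 41.5 L
Free water deficit = TBW · (Na/140 − 1)
= 41.5 · (148/140 − 1)
= 41.5 · 0.0571
= 2.37 L

2.4 L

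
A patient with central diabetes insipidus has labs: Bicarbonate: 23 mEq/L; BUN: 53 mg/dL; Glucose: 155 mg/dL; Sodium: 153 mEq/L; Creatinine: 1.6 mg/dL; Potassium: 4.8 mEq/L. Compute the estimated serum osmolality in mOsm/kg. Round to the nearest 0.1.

Calculated osmolality = 2·Na + glucose/18 + BUN/2.8
= 2·153 + 155/18 + 53/2.8
= 306 + 8.61 + 18.93
= 333.54 mOsm/kg

333.5 mOsm/kg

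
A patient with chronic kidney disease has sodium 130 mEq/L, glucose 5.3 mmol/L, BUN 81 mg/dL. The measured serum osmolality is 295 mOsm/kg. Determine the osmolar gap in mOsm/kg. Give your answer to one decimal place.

0.8 mOsm/kg

Calculated osmolality = 2·Na + glucose + BUN/2.8
= 2·130 + 5.3 + 81/2.8
= 260 + 5.30 + 28.93
= 294.23 mOsm/kg ≈ 294.2 mOsm/kg
Osmolar gap = measured − calculated = 295 − 294.2 = 0.8 mOsm/kg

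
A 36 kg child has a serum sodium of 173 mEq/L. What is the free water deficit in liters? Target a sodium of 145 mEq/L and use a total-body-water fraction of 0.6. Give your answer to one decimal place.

4.2 L

TBW = 0.6 · 36 = 21.6 L
Free water deficit = TBW · (Na/145 − 1)
= 21.6 · (173/145 − 1)
= 21.6 · 0.1931
= 4.17 L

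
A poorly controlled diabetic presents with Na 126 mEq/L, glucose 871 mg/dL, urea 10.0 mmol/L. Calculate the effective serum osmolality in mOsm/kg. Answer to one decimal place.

Effective osmolality excludes urea (freely permeant across cell membranes):
2·Na + glucose/18
= 2·126 + 871/18
= 252 + 48.39
= 300.39 mOsm/kg

300.4 mOsm/kg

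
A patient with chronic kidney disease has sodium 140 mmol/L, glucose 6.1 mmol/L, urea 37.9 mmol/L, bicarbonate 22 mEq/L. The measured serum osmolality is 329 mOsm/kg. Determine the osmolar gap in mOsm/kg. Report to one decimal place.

5.0 mOsm/kg

Calculated osmolality = 2·Na + glucose + urea
= 2·140 + 6.1 + 37.9
= 280 + 6.10 + 37.90
= 324 mOsm/kg ≈ 324.0 mOsm/kg
Osmolar gap = measured − calculated = 329 − 324.0 = 5.0 mOsm/kg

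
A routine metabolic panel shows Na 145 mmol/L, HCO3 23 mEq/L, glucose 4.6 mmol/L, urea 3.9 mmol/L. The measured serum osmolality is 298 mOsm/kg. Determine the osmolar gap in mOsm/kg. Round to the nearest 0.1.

-0.5 mOsm/kg

Calculated osmolality = 2·Na + glucose + urea
= 2·145 + 4.6 + 3.9
= 290 + 4.60 + 3.90
= 298.5 mOsm/kg ≈ 298.5 mOsm/kg
Osmolar gap = measured − calculated = 298 − 298.5 = -0.5 mOsm/kg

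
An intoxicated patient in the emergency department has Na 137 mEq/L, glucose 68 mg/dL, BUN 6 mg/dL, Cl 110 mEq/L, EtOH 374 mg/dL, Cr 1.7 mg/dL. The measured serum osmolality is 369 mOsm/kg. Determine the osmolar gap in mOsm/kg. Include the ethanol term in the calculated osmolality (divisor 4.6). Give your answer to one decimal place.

7.8 mOsm/kg

Calculated osmolality = 2·Na + glucose/18 + BUN/2.8 + ethanol/4.6
= 2·137 + 68/18 + 6/2.8 + 374/4.6
= 274 + 3.78 + 2.14 + 81.30
= 361.22 mOsm/kg ≈ 361.2 mOsm/kg
Osmolar gap = measured − calculated = 369 − 361.2 = 7.8 mOsm/kg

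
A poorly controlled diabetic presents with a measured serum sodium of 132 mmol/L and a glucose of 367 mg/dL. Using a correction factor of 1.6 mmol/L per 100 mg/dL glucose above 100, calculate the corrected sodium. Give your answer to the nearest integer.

Corrected Na = measured Na + 1.6 · (glucose − 100)/100
= 132 + 1.6 · (367 − 100)/100
= 132 + 4.3
= 136.3 mmol/L

136 mmol/L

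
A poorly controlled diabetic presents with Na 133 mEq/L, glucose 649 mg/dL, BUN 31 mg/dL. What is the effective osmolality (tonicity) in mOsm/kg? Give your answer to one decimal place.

Effective osmolality excludes urea (freely permeant across cell membranes):
2·Na + glucose/18
= 2·133 + 649/18
= 266 + 36.06
= 302.06 mOsm/kg

302.1 mOsm/kg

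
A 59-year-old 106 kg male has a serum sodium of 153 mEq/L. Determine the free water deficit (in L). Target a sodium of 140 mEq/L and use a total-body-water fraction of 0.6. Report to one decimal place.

TBW = 0.6 · 106 = 63.6 L
Free water deficit = TBW · (Na/140 − 1)
= 63.6 · (153/140 − 1)
= 63.6 · 0.0929
= 5.91 L

5.9 L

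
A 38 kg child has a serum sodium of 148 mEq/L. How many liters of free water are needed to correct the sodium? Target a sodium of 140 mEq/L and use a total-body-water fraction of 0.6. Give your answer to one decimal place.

TBW = 0.6 · 38 = 22.8 L
Free water deficit = TBW · (Na/140 − 1)
= 22.8 · (148/140 − 1)
= 22.8 · 0.0571
= 1.3 L

1.3 L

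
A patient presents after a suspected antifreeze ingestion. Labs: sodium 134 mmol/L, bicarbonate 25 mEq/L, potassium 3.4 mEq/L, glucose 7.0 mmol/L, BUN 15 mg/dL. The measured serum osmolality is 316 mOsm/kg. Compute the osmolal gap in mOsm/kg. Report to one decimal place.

35.6 mOsm/kg

Calculated osmolality = 2·Na + glucose + BUN/2.8
= 2·134 + 7 + 15/2.8
= 268 + 7 + 5.36
= 280.36 mOsm/kg ≈ 280.4 mOsm/kg
Osmolar gap = measured − calculated = 316 − 280.4 = 35.6 mOsm/kg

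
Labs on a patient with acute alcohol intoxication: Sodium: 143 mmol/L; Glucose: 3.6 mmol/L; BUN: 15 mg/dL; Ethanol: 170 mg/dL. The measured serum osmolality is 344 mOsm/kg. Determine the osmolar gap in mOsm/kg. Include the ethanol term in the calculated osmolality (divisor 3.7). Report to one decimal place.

Calculated osmolality = 2·Na + glucose + BUN/2.8 + ethanol/3.7
= 2·143 + 3.6 + 15/2.8 + 170/3.7
= 286 + 3.60 + 5.36 + 45.95
= 340.91 mOsm/kg ≈ 340.9 mOsm/kg
Osmolar gap = measured − calculated = 344 − 340.9 = 3.1 mOsm/kg

3.1 mOsm/kg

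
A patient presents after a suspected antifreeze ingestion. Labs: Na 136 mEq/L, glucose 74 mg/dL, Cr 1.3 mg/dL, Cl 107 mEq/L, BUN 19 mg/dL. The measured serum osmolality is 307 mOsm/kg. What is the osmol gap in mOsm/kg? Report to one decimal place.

Calculated osmolality = 2·Na + glucose/18 + BUN/2.8
= 2·136 + 74/18 + 19/2.8
= 272 + 4.11 + 6.79
= 282.9 mOsm/kg ≈ 282.9 mOsm/kg
Osmolar gap = measured − calculated = 307 − 282.9 = 24.1 mOsm/kg

24.1 mOsm/kg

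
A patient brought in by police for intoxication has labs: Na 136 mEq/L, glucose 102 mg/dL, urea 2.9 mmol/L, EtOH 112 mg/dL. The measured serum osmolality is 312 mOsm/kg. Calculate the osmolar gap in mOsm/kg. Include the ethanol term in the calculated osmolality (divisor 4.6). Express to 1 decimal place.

7.1 mOsm/kg

Calculated osmolality = 2·Na + glucose/18 + urea + ethanol/4.6
= 2·136 + 102/18 + 2.9 + 112/4.6
= 272 + 5.67 + 2.90 + 24.35
= 304.92 mOsm/kg ≈ 304.9 mOsm/kg
Osmolar gap = measured − calculated = 312 − 304.9 = 7.1 mOsm/kg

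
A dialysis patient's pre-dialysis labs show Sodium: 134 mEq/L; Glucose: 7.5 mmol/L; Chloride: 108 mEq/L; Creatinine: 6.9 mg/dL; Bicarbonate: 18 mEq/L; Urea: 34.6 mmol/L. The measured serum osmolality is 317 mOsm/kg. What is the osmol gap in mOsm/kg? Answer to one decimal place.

Calculated osmolality = 2·Na + glucose + urea
= 2·134 + 7.5 + 34.6
= 268 + 7.50 + 34.60
= 310.1 mOsm/kg ≈ 310.1 mOsm/kg
Osmolar gap = measured − calculated = 317 − 310.1 = 6.9 mOsm/kg

6.9 mOsm/kg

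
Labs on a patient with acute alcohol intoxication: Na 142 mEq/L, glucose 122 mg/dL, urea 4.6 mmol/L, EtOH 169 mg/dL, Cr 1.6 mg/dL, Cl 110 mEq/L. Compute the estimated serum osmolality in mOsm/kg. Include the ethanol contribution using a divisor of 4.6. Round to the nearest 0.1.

Calculated osmolality = 2·Na + glucose/18 + urea + ethanol/4.6
= 2·142 + 122/18 + 4.6 + 169/4.6
= 284 + 6.78 + 4.60 + 36.74
= 332.12 mOsm/kg

332.1 mOsm/kg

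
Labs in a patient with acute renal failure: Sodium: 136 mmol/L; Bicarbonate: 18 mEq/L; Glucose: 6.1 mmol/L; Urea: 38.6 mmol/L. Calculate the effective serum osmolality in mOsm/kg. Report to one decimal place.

Effective osmolality excludes urea (freely permeant across cell membranes):
2·Na + glucose
= 2·136 + 6.1
= 272 + 6.1
= 278.1 mOsm/kg

278.1 mOsm/kg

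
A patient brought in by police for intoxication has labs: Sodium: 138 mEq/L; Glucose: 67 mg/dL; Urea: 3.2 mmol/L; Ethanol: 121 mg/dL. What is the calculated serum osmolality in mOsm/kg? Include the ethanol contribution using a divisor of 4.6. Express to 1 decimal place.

Calculated osmolality = 2·Na + glucose/18 + urea + ethanol/4.6
= 2·138 + 67/18 + 3.2 + 121/4.6
= 276 + 3.72 + 3.20 + 26.30
= 309.22 mOsm/kg

309.2 mOsm/kg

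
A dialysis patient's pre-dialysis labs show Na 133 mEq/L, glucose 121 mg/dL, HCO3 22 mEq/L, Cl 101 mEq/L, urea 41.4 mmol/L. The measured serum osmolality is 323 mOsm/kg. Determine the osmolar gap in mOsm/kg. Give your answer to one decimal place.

Calculated osmolality = 2·Na + glucose/18 + urea
= 2·133 + 121/18 + 41.4
= 266 + 6.72 + 41.40
= 314.12 mOsm/kg ≈ 314.1 mOsm/kg
Osmolar gap = measured − calculated = 323 − 314.1 = 8.9 mOsm/kg

8.9 mOsm/kg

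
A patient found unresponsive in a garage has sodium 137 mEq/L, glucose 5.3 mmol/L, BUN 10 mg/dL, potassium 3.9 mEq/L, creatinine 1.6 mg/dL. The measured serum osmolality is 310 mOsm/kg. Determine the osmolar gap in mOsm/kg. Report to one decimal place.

27.1 mOsm/kg

Calculated osmolality = 2·Na + glucose + BUN/2.8
= 2·137 + 5.3 + 10/2.8
= 274 + 5.30 + 3.57
= 282.87 mOsm/kg ≈ 282.9 mOsm/kg
Osmolar gap = measured − calculated = 310 − 282.9 = 27.1 mOsm/kg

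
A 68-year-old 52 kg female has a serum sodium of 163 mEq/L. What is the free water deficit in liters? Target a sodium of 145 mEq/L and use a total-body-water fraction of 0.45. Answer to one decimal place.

2.9 L

TBW = 0.45 · 52 = 23.4 L
Free water deficit = TBW · (Na/145 − 1)
= 23.4 · (163/145 − 1)
= 23.4 · 0.1241
= 2.9 L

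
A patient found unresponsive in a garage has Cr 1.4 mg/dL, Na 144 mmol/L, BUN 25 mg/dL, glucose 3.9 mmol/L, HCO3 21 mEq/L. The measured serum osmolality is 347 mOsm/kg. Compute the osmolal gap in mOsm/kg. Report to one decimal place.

46.2 mOsm/kg

Calculated osmolality = 2·Na + glucose + BUN/2.8
= 2·144 + 3.9 + 25/2.8
= 288 + 3.90 + 8.93
= 300.83 mOsm/kg ≈ 300.8 mOsm/kg
Osmolar gap = measured − calculated = 347 − 300.8 = 46.2 mOsm/kg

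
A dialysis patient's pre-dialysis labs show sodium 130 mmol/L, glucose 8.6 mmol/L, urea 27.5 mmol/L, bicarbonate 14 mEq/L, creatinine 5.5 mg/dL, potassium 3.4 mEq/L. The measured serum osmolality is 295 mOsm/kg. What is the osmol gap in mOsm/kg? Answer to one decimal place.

Calculated osmolality = 2·Na + glucose + urea
= 2·130 + 8.6 + 27.5
= 260 + 8.60 + 27.50
= 296.1 mOsm/kg ≈ 296.1 mOsm/kg
Osmolar gap = measured − calculated = 295 − 296.1 = -1.1 mOsm/kg

-1.1 mOsm/kg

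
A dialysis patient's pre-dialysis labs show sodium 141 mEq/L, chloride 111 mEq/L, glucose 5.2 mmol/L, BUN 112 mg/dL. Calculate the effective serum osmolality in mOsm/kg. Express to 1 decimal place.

Effective osmolality excludes urea (freely permeant across cell membranes):
2·Na + glucose
= 2·141 + 5.2
= 282 + 5.2
= 287.2 mOsm/kg

287.2 mOsm/kg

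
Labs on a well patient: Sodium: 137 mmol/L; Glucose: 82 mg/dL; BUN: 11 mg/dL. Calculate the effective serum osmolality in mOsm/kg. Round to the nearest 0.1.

Effective osmolality excludes urea (freely permeant across cell membranes):
2·Na + glucose/18
= 2·137 + 82/18
= 274 + 4.56
= 278.56 mOsm/kg

278.6 mOsm/kg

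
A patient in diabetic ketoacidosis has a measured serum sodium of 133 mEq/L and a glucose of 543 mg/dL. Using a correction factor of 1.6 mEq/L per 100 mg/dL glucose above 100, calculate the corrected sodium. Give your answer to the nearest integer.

Corrected Na = measured Na + 1.6 · (glucose − 100)/100
= 133 + 1.6 · (543 − 100)/100
= 133 + 7.1
= 140.1 mEq/L

140 mEq/L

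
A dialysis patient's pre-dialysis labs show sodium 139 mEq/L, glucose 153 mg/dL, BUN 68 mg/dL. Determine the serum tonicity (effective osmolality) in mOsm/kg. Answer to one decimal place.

286.5 mOsm/kg

Effective osmolality excludes urea (freely permeant across cell membranes):
2·Na + glucose/18
= 2·139 + 153/18
= 278 + 8.5
= 286.5 mOsm/kg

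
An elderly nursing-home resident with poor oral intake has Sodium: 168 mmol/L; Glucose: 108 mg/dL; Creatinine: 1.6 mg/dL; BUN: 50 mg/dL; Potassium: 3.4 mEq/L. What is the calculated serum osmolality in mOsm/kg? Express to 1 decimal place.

359.9 mOsm/kg

Calculated osmolality = 2·Na + glucose/18 + BUN/2.8
= 2·168 + 108/18 + 50/2.8
= 336 + 6 + 17.86
= 359.86 mOsm/kg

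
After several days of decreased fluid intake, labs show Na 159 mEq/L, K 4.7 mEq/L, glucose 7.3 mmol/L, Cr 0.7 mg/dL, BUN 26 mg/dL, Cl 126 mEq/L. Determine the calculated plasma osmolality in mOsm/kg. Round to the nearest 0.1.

334.6 mOsm/kg

Calculated osmolality = 2·Na + glucose + BUN/2.8
= 2·159 + 7.3 + 26/2.8
= 318 + 7.30 + 9.29
= 334.59 mOsm/kg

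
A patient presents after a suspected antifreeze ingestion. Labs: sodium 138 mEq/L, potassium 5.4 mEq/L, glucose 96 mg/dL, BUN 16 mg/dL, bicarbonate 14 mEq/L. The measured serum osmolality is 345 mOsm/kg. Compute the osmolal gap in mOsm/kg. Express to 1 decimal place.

58.0 mOsm/kg

Calculated osmolality = 2·Na + glucose/18 + BUN/2.8
= 2·138 + 96/18 + 16/2.8
= 276 + 5.33 + 5.71
= 287.04 mOsm/kg ≈ 287.0 mOsm/kg
Osmolar gap = measured − calculated = 345 − 287.0 = 58.0 mOsm/kg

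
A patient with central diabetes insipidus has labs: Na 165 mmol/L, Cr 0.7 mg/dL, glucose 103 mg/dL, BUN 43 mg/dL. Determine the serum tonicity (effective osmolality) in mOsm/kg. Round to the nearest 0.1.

335.7 mOsm/kg

Effective osmolality excludes urea (freely permeant across cell membranes):
2·Na + glucose/18
= 2·165 + 103/18
= 330 + 5.72
= 335.72 mOsm/kg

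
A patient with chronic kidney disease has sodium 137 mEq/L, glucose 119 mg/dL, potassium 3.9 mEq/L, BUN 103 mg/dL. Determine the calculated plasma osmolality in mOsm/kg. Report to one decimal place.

317.4 mOsm/kg

Calculated osmolality = 2·Na + glucose/18 + BUN/2.8
= 2·137 + 119/18 + 103/2.8
= 274 + 6.61 + 36.79
= 317.4 mOsm/kg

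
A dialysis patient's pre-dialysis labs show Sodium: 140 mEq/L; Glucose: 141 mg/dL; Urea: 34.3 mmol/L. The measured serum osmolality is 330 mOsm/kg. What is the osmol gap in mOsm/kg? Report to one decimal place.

Calculated osmolality = 2·Na + glucose/18 + urea
= 2·140 + 141/18 + 34.3
= 280 + 7.83 + 34.30
= 322.13 mOsm/kg ≈ 322.1 mOsm/kg
Osmolar gap = measured − calculated = 330 − 322.1 = 7.9 mOsm/kg

7.9 mOsm/kg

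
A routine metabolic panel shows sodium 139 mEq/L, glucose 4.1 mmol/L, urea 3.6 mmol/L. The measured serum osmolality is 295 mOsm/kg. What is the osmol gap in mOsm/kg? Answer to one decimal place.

9.3 mOsm/kg

Calculated osmolality = 2·Na + glucose + urea
= 2·139 + 4.1 + 3.6
= 278 + 4.10 + 3.60
= 285.7 mOsm/kg ≈ 285.7 mOsm/kg
Osmolar gap = measured − calculated = 295 − 285.7 = 9.3 mOsm/kg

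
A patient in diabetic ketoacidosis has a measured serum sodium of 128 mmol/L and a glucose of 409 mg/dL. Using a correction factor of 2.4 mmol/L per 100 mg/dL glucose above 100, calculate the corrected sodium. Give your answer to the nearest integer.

Corrected Na = measured Na + 2.4 · (glucose − 100)/100
= 128 + 2.4 · (409 − 100)/100
= 128 + 7.4
= 135.4 mmol/L

135 mmol/L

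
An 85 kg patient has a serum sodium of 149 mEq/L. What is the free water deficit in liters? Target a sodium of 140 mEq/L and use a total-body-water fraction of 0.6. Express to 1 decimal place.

3.3 L

TBW = 0.6 · 85 = 51 L
Free water deficit = TBW · (Na/140 − 1)
= 51 · (149/140 − 1)
= 51 · 0.0643
= 3.28 L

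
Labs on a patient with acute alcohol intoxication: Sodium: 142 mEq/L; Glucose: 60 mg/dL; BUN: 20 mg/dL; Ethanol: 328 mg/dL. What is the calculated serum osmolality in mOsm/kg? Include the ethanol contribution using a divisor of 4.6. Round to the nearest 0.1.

365.8 mOsm/kg

Calculated osmolality = 2·Na + glucose/18 + BUN/2.8 + ethanol/4.6
= 2·142 + 60/18 + 20/2.8 + 328/4.6
= 284 + 3.33 + 7.14 + 71.30
= 365.77 mOsm/kg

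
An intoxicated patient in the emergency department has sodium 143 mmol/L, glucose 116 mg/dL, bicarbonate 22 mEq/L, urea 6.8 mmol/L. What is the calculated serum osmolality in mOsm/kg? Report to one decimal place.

299.2 mOsm/kg

Calculated osmolality = 2·Na + glucose/18 + urea
= 2·143 + 116/18 + 6.8
= 286 + 6.44 + 6.80
= 299.24 mOsm/kg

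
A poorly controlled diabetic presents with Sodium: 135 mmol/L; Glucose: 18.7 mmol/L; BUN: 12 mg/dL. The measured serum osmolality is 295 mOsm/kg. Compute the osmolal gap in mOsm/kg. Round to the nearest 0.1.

Calculated osmolality = 2·Na + glucose + BUN/2.8
= 2·135 + 18.7 + 12/2.8
= 270 + 18.70 + 4.29
= 292.99 mOsm/kg ≈ 293.0 mOsm/kg
Osmolar gap = measured − calculated = 295 − 293.0 = 2.0 mOsm/kg

2.0 mOsm/kg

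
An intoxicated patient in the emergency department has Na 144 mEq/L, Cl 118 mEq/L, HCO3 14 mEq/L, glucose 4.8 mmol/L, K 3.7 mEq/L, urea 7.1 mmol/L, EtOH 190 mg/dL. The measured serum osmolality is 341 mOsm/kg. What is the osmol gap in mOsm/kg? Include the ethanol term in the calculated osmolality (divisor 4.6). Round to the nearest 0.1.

-0.2 mOsm/kg

Calculated osmolality = 2·Na + glucose + urea + ethanol/4.6
= 2·144 + 4.8 + 7.1 + 190/4.6
= 288 + 4.80 + 7.10 + 41.30
= 341.2 mOsm/kg ≈ 341.2 mOsm/kg
Osmolar gap = measured − calculated = 341 − 341.2 = -0.2 mOsm/kg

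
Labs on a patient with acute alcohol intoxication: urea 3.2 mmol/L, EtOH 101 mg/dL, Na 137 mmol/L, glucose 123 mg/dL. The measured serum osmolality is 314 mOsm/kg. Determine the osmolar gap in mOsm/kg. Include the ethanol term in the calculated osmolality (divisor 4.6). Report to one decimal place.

Calculated osmolality = 2·Na + glucose/18 + urea + ethanol/4.6
= 2·137 + 123/18 + 3.2 + 101/4.6
= 274 + 6.83 + 3.20 + 21.96
= 305.99 mOsm/kg ≈ 306.0 mOsm/kg
Osmolar gap = measured − calculated = 314 − 306.0 = 8.0 mOsm/kg

8.0 mOsm/kg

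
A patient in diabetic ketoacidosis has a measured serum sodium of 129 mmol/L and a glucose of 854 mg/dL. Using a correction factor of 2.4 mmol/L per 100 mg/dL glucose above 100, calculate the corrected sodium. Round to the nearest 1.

147 mmol/L

Corrected Na = measured Na + 2.4 · (glucose − 100)/100
= 129 + 2.4 · (854 − 100)/100
= 129 + 18.1
= 147.1 mmol/L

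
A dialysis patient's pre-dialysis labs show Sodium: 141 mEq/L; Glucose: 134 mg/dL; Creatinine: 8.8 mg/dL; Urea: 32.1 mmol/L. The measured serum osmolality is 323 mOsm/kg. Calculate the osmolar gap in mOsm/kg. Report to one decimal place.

Calculated osmolality = 2·Na + glucose/18 + urea
= 2·141 + 134/18 + 32.1
= 282 + 7.44 + 32.10
= 321.54 mOsm/kg ≈ 321.5 mOsm/kg
Osmolar gap = measured − calculated = 323 − 321.5 = 1.5 mOsm/kg

1.5 mOsm/kg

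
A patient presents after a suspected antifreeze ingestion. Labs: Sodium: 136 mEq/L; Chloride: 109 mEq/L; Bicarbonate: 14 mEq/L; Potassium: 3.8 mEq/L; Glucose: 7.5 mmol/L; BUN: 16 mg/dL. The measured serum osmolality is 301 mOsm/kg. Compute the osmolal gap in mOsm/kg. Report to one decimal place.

Calculated osmolality = 2·Na + glucose + BUN/2.8
= 2·136 + 7.5 + 16/2.8
= 272 + 7.50 + 5.71
= 285.21 mOsm/kg ≈ 285.2 mOsm/kg
Osmolar gap = measured − calculated = 301 − 285.2 = 15.8 mOsm/kg

15.8 mOsm/kg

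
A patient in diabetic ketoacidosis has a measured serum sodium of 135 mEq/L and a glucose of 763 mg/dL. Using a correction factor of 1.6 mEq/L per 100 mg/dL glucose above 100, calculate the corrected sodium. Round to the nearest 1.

Corrected Na = measured Na + 1.6 · (glucose − 100)/100
= 135 + 1.6 · (763 − 100)/100
= 135 + 10.6
= 145.6 mEq/L

146 mEq/L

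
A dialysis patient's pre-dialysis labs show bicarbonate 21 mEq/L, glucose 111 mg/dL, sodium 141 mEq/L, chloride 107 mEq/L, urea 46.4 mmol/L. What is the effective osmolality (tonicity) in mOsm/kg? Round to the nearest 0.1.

288.2 mOsm/kg

Effective osmolality excludes urea (freely permeant across cell membranes):
2·Na + glucose/18
= 2·141 + 111/18
= 282 + 6.17
= 288.17 mOsm/kg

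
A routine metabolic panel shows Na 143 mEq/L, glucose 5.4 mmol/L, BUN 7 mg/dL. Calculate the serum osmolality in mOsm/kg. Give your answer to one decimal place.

Calculated osmolality = 2·Na + glucose + BUN/2.8
= 2·143 + 5.4 + 7/2.8
= 286 + 5.40 + 2.50
= 293.9 mOsm/kg

293.9 mOsm/kg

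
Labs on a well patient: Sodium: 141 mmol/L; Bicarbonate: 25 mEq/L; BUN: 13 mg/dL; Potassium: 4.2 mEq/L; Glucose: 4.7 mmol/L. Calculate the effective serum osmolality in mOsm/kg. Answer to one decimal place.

Effective osmolality excludes urea (freely permeant across cell membranes):
2·Na + glucose
= 2·141 + 4.7
= 282 + 4.7
= 286.7 mOsm/kg

286.7 mOsm/kg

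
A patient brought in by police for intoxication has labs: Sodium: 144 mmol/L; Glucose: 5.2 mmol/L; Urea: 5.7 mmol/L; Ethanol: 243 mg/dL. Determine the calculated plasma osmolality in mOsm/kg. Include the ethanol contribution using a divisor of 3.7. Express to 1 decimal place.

364.6 mOsm/kg

Calculated osmolality = 2·Na + glucose + urea + ethanol/3.7
= 2·144 + 5.2 + 5.7 + 243/3.7
= 288 + 5.20 + 5.70 + 65.68
= 364.58 mOsm/kg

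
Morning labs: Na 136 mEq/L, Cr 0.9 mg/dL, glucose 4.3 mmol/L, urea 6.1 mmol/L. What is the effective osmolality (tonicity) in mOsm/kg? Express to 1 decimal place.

Effective osmolality excludes urea (freely permeant across cell membranes):
2·Na + glucose
= 2·136 + 4.3
= 272 + 4.3
= 276.3 mOsm/kg

276.3 mOsm/kg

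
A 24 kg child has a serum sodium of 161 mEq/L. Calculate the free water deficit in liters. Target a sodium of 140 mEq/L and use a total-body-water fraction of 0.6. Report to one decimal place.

2.2 L

TBW = 0.6 · 24 = 14.4 L
Free water deficit = TBW · (Na/140 − 1)
= 14.4 · (161/140 − 1)
= 14.4 · 0.15
= 2.16 L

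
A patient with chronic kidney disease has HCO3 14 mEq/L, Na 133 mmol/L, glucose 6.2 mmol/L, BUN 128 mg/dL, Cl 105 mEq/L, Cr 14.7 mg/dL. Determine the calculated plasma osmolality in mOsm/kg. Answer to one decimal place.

317.9 mOsm/kg

Calculated osmolality = 2·Na + glucose + BUN/2.8
= 2·133 + 6.2 + 128/2.8
= 266 + 6.20 + 45.71
= 317.91 mOsm/kg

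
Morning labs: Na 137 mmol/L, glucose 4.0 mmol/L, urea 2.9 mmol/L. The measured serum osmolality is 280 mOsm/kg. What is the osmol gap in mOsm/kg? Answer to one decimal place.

Calculated osmolality = 2·Na + glucose + urea
= 2·137 + 4 + 2.9
= 274 + 4 + 2.90
= 280.9 mOsm/kg ≈ 280.9 mOsm/kg
Osmolar gap = measured − calculated = 280 − 280.9 = -0.9 mOsm/kg

-0.9 mOsm/kg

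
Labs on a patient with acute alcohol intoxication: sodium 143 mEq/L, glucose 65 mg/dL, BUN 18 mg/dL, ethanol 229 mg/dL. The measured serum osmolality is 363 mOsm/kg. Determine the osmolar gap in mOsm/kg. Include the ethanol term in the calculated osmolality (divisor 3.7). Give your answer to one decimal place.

Calculated osmolality = 2·Na + glucose/18 + BUN/2.8 + ethanol/3.7
= 2·143 + 65/18 + 18/2.8 + 229/3.7
= 286 + 3.61 + 6.43 + 61.89
= 357.93 mOsm/kg ≈ 357.9 mOsm/kg
Osmolar gap = measured − calculated = 363 − 357.9 = 5.1 mOsm/kg

5.1 mOsm/kg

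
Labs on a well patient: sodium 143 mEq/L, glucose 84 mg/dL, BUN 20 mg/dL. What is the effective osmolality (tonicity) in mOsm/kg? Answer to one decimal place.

290.7 mOsm/kg

Effective osmolality excludes urea (freely permeant across cell membranes):
2·Na + glucose/18
= 2·143 + 84/18
= 286 + 4.67
= 290.67 mOsm/kg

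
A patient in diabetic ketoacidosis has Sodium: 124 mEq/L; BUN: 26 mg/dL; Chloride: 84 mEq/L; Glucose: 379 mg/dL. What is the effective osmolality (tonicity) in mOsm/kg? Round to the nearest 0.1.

269.1 mOsm/kg

Effective osmolality excludes urea (freely permeant across cell membranes):
2·Na + glucose/18
= 2·124 + 379/18
= 248 + 21.06
= 269.06 mOsm/kg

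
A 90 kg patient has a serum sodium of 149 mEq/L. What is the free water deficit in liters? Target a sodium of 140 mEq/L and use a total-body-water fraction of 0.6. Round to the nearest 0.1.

TBW = 0.6 · 90 = 54 L
Free water deficit = TBW · (Na/140 − 1)
= 54 · (149/140 − 1)
= 54 · 0.0643
= 3.47 L

3.5 L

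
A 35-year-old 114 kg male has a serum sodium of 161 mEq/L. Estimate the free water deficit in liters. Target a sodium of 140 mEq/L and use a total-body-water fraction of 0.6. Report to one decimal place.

TBW = 0.6 · 114 = 68.4 L
Free water deficit = TBW · (Na/140 − 1)
= 68.4 · (161/140 − 1)
= 68.4 · 0.15
= 10.26 L

10.3 L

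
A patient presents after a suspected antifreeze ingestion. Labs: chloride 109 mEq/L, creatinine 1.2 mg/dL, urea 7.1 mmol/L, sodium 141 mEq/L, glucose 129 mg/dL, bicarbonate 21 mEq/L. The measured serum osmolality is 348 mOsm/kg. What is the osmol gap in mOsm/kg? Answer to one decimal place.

Calculated osmolality = 2·Na + glucose/18 + urea
= 2·141 + 129/18 + 7.1
= 282 + 7.17 + 7.10
= 296.27 mOsm/kg ≈ 296.3 mOsm/kg
Osmolar gap = measured − calculated = 348 − 296.3 = 51.7 mOsm/kg

51.7 mOsm/kg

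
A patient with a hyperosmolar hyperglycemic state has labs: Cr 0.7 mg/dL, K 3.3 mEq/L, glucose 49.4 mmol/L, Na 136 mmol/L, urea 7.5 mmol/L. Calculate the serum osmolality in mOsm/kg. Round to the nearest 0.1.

Calculated osmolality = 2·Na + glucose + urea
= 2·136 + 49.4 + 7.5
= 272 + 49.40 + 7.50
= 328.9 mOsm/kg

328.9 mOsm/kg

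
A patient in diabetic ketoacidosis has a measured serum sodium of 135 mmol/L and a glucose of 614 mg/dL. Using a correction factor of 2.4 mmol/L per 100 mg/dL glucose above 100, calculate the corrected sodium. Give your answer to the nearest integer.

Corrected Na = measured Na + 2.4 · (glucose − 100)/100
= 135 + 2.4 · (614 − 100)/100
= 135 + 12.3
= 147.3 mmol/L

147 mmol/L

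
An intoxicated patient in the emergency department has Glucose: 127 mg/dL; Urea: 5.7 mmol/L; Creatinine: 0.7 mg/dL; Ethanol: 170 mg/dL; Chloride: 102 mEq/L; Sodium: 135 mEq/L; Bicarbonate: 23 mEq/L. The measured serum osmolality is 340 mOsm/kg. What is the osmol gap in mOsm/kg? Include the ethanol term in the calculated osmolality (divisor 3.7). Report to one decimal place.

Calculated osmolality = 2·Na + glucose/18 + urea + ethanol/3.7
= 2·135 + 127/18 + 5.7 + 170/3.7
= 270 + 7.06 + 5.70 + 45.95
= 328.71 mOsm/kg ≈ 328.7 mOsm/kg
Osmolar gap = measured − calculated = 340 − 328.7 = 11.3 mOsm/kg

11.3 mOsm/kg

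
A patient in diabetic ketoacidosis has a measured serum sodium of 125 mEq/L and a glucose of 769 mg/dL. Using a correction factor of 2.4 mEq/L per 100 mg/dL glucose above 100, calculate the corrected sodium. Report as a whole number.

Corrected Na = measured Na + 2.4 · (glucose − 100)/100
= 125 + 2.4 · (769 − 100)/100
= 125 + 16.1
= 141.1 mEq/L

141 mEq/L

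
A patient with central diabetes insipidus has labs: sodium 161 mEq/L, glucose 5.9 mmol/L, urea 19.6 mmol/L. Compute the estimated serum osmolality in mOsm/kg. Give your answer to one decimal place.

Calculated osmolality = 2·Na + glucose + urea
= 2·161 + 5.9 + 19.6
= 322 + 5.90 + 19.60
= 347.5 mOsm/kg

347.5 mOsm/kg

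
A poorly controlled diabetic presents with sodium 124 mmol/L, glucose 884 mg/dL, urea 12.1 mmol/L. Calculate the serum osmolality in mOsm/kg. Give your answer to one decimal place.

Calculated osmolality = 2·Na + glucose/18 + urea
= 2·124 + 884/18 + 12.1
= 248 + 49.11 + 12.10
= 309.21 mOsm/kg

309.2 mOsm/kg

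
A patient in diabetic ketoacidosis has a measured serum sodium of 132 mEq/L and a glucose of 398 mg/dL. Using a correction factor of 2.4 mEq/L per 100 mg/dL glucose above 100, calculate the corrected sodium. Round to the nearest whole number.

Corrected Na = measured Na + 2.4 · (glucose − 100)/100
= 132 + 2.4 · (398 − 100)/100
= 132 + 7.2
= 139.2 mEq/L

139 mEq/L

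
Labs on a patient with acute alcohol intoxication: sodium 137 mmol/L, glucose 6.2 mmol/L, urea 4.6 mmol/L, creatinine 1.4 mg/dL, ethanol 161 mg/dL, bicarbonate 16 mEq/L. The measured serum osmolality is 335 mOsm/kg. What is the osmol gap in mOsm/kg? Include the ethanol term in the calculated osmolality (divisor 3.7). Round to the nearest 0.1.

Calculated osmolality = 2·Na + glucose + urea + ethanol/3.7
= 2·137 + 6.2 + 4.6 + 161/3.7
= 274 + 6.20 + 4.60 + 43.51
= 328.31 mOsm/kg ≈ 328.3 mOsm/kg
Osmolar gap = measured − calculated = 335 − 328.3 = 6.7 mOsm/kg

6.7 mOsm/kg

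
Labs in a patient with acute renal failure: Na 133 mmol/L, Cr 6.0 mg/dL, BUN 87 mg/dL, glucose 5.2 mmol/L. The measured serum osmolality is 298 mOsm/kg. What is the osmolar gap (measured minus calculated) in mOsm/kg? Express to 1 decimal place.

-4.3 mOsm/kg

Calculated osmolality = 2·Na + glucose + BUN/2.8
= 2·133 + 5.2 + 87/2.8
= 266 + 5.20 + 31.07
= 302.27 mOsm/kg ≈ 302.3 mOsm/kg
Osmolar gap = measured − calculated = 298 − 302.3 = -4.3 mOsm/kg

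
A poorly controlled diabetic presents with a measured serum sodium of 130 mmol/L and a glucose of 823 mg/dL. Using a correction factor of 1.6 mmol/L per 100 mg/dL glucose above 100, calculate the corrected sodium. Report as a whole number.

142 mmol/L

Corrected Na = measured Na + 1.6 · (glucose − 100)/100
= 130 + 1.6 · (823 − 100)/100
= 130 + 11.6
= 141.6 mmol/L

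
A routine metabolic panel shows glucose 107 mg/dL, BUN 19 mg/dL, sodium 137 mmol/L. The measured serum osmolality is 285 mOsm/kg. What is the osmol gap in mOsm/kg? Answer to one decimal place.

Calculated osmolality = 2·Na + glucose/18 + BUN/2.8
= 2·137 + 107/18 + 19/2.8
= 274 + 5.94 + 6.79
= 286.73 mOsm/kg ≈ 286.7 mOsm/kg
Osmolar gap = measured − calculated = 285 − 286.7 = -1.7 mOsm/kg

-1.7 mOsm/kg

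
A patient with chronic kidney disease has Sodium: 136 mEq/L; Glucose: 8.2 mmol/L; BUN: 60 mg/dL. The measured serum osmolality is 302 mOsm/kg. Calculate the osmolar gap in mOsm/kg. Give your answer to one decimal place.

0.4 mOsm/kg

Calculated osmolality = 2·Na + glucose + BUN/2.8
= 2·136 + 8.2 + 60/2.8
= 272 + 8.20 + 21.43
= 301.63 mOsm/kg ≈ 301.6 mOsm/kg
Osmolar gap = measured − calculated = 302 − 301.6 = 0.4 mOsm/kg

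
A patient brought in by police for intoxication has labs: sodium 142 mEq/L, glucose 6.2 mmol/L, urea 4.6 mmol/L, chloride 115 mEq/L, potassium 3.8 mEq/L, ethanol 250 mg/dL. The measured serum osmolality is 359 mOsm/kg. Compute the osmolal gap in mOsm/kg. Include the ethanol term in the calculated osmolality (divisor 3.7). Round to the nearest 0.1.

Calculated osmolality = 2·Na + glucose + urea + ethanol/3.7
= 2·142 + 6.2 + 4.6 + 250/3.7
= 284 + 6.20 + 4.60 + 67.57
= 362.37 mOsm/kg ≈ 362.4 mOsm/kg
Osmolar gap = measured − calculated = 359 − 362.4 = -3.4 mOsm/kg

-3.4 mOsm/kg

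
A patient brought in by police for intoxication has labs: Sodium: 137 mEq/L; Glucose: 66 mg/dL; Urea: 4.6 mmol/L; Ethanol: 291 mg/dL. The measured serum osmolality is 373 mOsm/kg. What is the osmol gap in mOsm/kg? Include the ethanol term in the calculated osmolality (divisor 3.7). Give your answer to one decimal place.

Calculated osmolality = 2·Na + glucose/18 + urea + ethanol/3.7
= 2·137 + 66/18 + 4.6 + 291/3.7
= 274 + 3.67 + 4.60 + 78.65
= 360.92 mOsm/kg ≈ 360.9 mOsm/kg
Osmolar gap = measured − calculated = 373 − 360.9 = 12.1 mOsm/kg

12.1 mOsm/kg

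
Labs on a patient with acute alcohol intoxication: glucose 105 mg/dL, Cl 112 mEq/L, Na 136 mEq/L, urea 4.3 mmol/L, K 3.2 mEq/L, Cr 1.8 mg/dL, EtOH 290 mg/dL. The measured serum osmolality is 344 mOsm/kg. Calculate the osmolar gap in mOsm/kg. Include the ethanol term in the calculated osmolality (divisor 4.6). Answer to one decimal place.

-1.2 mOsm/kg

Calculated osmolality = 2·Na + glucose/18 + urea + ethanol/4.6
= 2·136 + 105/18 + 4.3 + 290/4.6
= 272 + 5.83 + 4.30 + 63.04
= 345.17 mOsm/kg ≈ 345.2 mOsm/kg
Osmolar gap = measured − calculated = 344 − 345.2 = -1.2 mOsm/kg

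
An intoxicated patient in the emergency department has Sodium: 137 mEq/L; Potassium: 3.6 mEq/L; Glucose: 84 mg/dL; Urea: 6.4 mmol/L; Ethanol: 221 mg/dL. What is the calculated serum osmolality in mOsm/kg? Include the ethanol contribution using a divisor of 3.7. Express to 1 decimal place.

Calculated osmolality = 2·Na + glucose/18 + urea + ethanol/3.7
= 2·137 + 84/18 + 6.4 + 221/3.7
= 274 + 4.67 + 6.40 + 59.73
= 344.8 mOsm/kg

344.8 mOsm/kg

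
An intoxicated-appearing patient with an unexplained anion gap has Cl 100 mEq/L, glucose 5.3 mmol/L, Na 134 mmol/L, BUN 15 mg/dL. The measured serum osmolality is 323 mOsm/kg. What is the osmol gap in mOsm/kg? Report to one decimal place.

44.3 mOsm/kg

Calculated osmolality = 2·Na + glucose + BUN/2.8
= 2·134 + 5.3 + 15/2.8
= 268 + 5.30 + 5.36
= 278.66 mOsm/kg ≈ 278.7 mOsm/kg
Osmolar gap = measured − calculated = 323 − 278.7 = 44.3 mOsm/kg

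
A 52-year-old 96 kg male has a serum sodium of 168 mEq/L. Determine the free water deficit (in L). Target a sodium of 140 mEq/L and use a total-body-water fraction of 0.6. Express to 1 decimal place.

TBW = 0.6 · 96 = 57.6 L
Free water deficit = TBW · (Na/140 − 1)
= 57.6 · (168/140 − 1)
= 57.6 · 0.2
= 11.52 L

11.5 L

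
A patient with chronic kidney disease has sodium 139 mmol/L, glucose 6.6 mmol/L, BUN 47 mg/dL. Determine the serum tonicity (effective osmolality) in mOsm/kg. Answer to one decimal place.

284.6 mOsm/kg

Effective osmolality excludes urea (freely permeant across cell membranes):
2·Na + glucose
= 2·139 + 6.6
= 278 + 6.6
= 284.6 mOsm/kg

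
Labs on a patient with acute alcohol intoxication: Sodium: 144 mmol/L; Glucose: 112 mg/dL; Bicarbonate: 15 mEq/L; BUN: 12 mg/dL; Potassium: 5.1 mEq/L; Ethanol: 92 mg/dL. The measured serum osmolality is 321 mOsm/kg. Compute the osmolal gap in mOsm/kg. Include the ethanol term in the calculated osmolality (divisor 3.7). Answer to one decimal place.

-2.4 mOsm/kg

Calculated osmolality = 2·Na + glucose/18 + BUN/2.8 + ethanol/3.7
= 2·144 + 112/18 + 12/2.8 + 92/3.7
= 288 + 6.22 + 4.29 + 24.86
= 323.37 mOsm/kg ≈ 323.4 mOsm/kg
Osmolar gap = measured − calculated = 321 − 323.4 = -2.4 mOsm/kg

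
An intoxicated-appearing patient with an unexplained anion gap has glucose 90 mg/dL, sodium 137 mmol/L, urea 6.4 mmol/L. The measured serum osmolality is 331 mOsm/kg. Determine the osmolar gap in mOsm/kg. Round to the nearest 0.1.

45.6 mOsm/kg

Calculated osmolality = 2·Na + glucose/18 + urea
= 2·137 + 90/18 + 6.4
= 274 + 5 + 6.40
= 285.4 mOsm/kg ≈ 285.4 mOsm/kg
Osmolar gap = measured − calculated = 331 − 285.4 = 45.6 mOsm/kg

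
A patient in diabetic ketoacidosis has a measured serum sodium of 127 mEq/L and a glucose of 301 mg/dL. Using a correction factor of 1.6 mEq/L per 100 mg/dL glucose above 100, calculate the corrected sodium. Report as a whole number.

130 mEq/L

Corrected Na = measured Na + 1.6 · (glucose − 100)/100
= 127 + 1.6 · (301 − 100)/100
= 127 + 3.2
= 130.2 mEq/L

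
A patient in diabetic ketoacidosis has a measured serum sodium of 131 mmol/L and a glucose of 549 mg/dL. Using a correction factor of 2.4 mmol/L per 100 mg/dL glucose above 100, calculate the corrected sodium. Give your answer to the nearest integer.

142 mmol/L

Corrected Na = measured Na + 2.4 · (glucose − 100)/100
= 131 + 2.4 · (549 − 100)/100
= 131 + 10.8
= 141.8 mmol/L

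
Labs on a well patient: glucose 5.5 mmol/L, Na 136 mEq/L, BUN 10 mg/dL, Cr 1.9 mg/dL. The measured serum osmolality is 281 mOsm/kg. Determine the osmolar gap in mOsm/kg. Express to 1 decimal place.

-0.1 mOsm/kg

Calculated osmolality = 2·Na + glucose + BUN/2.8
= 2·136 + 5.5 + 10/2.8
= 272 + 5.50 + 3.57
= 281.07 mOsm/kg ≈ 281.1 mOsm/kg
Osmolar gap = measured − calculated = 281 − 281.1 = -0.1 mOsm/kg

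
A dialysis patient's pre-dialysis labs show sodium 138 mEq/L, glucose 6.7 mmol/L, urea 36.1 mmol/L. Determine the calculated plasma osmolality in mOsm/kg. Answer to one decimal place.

Calculated osmolality = 2·Na + glucose + urea
= 2·138 + 6.7 + 36.1
= 276 + 6.70 + 36.10
= 318.8 mOsm/kg

318.8 mOsm/kg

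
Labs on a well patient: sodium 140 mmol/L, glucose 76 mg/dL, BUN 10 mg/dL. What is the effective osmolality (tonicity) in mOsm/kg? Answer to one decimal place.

Effective osmolality excludes urea (freely permeant across cell membranes):
2·Na + glucose/18
= 2·140 + 76/18
= 280 + 4.22
= 284.22 mOsm/kg

284.2 mOsm/kg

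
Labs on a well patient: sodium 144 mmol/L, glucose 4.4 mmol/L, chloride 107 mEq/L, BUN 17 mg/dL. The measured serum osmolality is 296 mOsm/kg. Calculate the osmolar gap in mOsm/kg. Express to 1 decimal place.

Calculated osmolality = 2·Na + glucose + BUN/2.8
= 2·144 + 4.4 + 17/2.8
= 288 + 4.40 + 6.07
= 298.47 mOsm/kg ≈ 298.5 mOsm/kg
Osmolar gap = measured − calculated = 296 − 298.5 = -2.5 mOsm/kg

-2.5 mOsm/kg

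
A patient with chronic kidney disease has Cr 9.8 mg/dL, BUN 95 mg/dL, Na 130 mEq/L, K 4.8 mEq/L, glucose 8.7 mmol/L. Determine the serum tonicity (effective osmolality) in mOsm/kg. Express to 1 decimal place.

Effective osmolality excludes urea (freely permeant across cell membranes):
2·Na + glucose
= 2·130 + 8.7
= 260 + 8.7
= 268.7 mOsm/kg

268.7 mOsm/kg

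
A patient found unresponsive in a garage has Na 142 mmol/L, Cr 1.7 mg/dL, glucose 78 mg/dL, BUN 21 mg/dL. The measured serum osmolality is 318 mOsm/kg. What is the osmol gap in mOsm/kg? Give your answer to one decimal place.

Calculated osmolality = 2·Na + glucose/18 + BUN/2.8
= 2·142 + 78/18 + 21/2.8
= 284 + 4.33 + 7.50
= 295.83 mOsm/kg ≈ 295.8 mOsm/kg
Osmolar gap = measured − calculated = 318 − 295.8 = 22.2 mOsm/kg

22.2 mOsm/kg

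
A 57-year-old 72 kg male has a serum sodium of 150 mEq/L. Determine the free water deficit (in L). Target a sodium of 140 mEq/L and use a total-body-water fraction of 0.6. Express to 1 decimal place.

TBW = 0.6 · 72 = 43.2 L
Free water deficit = TBW · (Na/140 − 1)
= 43.2 · (150/140 − 1)
= 43.2 · 0.0714
= 3.08 L

3.1 L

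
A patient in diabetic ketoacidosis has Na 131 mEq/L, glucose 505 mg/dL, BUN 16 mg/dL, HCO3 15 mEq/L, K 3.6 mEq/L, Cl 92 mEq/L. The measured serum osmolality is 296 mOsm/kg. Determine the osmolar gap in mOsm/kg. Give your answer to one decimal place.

0.2 mOsm/kg

Calculated osmolality = 2·Na + glucose/18 + BUN/2.8
= 2·131 + 505/18 + 16/2.8
= 262 + 28.06 + 5.71
= 295.77 mOsm/kg ≈ 295.8 mOsm/kg
Osmolar gap = measured − calculated = 296 − 295.8 = 0.2 mOsm/kg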